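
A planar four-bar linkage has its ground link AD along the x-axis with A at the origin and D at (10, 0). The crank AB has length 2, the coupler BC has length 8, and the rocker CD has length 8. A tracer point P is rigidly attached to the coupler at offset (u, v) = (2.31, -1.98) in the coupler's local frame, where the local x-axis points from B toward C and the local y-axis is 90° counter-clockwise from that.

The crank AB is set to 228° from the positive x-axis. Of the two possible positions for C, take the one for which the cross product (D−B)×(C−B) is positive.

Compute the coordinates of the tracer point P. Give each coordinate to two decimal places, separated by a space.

A=(0,0), D=(10.00,0)
B = A + 2.00·(cos228°, sin228°) = (-1.3383, -1.4863)
|BD| = 11.4353
circle(B,8.00) ∩ circle(D,8.00): a=5.7176, h=5.5954
  candidates: C₊=(3.6036,4.8048) cross=63.985; C₋=(5.0581,-6.2911) cross=-63.985
  mode + wants cross > 0 → take C=(3.6036,4.8048) (cross=63.985)
ex = (C−B)/|BC| = (0.6177,0.7864); ey = (-0.7864,0.6177)
P = B + 2.31·ex + -1.98·ey = (1.6458,-0.8928)

1.65 -0.89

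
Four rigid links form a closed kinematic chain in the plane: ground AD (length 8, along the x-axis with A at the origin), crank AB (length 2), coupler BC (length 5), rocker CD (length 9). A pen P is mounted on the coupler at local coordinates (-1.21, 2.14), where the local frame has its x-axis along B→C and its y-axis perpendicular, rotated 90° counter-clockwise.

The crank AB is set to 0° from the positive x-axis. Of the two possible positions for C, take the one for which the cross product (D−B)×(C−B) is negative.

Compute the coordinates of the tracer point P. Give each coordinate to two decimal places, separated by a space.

4.42 0.43

A=(0,0), D=(8.00,0)
B = A + 2.00·(cos0°, sin0°) = (2.0000, 0.0000)
|BD| = 6.0000
circle(B,5.00) ∩ circle(D,9.00): a=-1.6667, h=4.7140
  candidates: C₊=(0.3333,4.7140) cross=28.284; C₋=(0.3333,-4.7140) cross=-28.284
  mode - wants cross < 0 → take C=(0.3333,-4.7140) (cross=-28.284)
ex = (C−B)/|BC| = (-0.3333,-0.9428); ey = (0.9428,-0.3333)
P = B + -1.21·ex + 2.14·ey = (4.4209,0.4275)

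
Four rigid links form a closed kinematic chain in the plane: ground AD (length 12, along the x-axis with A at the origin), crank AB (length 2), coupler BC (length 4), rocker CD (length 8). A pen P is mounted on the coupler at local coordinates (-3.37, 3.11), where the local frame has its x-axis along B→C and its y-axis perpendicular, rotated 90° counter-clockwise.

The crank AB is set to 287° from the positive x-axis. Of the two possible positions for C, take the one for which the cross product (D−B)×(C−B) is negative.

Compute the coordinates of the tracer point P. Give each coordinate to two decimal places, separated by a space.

A=(0,0), D=(12.00,0)
B = A + 2.00·(cos287°, sin287°) = (0.5847, -1.9126)
|BD| = 11.5744
circle(B,4.00) ∩ circle(D,8.00): a=3.7136, h=1.4862
  candidates: C₊=(4.0017,0.1668) cross=17.202; C₋=(4.4929,-2.7647) cross=-17.202
  mode - wants cross < 0 → take C=(4.4929,-2.7647) (cross=-17.202)
ex = (C−B)/|BC| = (0.9770,-0.2130); ey = (0.2130,0.9770)
P = B + -3.37·ex + 3.11·ey = (-2.0454,1.8439)

-2.05 1.84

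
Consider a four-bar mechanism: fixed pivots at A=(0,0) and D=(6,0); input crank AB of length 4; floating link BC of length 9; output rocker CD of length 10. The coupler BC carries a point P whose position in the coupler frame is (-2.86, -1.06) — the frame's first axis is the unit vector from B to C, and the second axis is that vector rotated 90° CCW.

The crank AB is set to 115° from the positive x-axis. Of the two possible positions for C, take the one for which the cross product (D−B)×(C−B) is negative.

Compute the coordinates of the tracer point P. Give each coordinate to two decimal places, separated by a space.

-2.50 6.56

A=(0,0), D=(6.00,0)
B = A + 4.00·(cos115°, sin115°) = (-1.6905, 3.6252)
|BD| = 8.5021
circle(B,9.00) ∩ circle(D,10.00): a=3.1337, h=8.4368
  candidates: C₊=(4.7415,9.9205) cross=71.731; C₋=(-2.4533,-5.3424) cross=-71.731
  mode - wants cross < 0 → take C=(-2.4533,-5.3424) (cross=-71.731)
ex = (C−B)/|BC| = (-0.0848,-0.9964); ey = (0.9964,-0.0848)
P = B + -2.86·ex + -1.06·ey = (-2.5042,6.5648)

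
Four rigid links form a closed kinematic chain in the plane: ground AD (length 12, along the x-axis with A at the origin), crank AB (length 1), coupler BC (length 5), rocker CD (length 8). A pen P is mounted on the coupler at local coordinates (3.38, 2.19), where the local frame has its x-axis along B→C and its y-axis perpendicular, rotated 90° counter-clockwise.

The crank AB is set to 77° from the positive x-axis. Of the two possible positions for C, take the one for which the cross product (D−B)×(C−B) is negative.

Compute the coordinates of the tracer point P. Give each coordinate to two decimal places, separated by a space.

A=(0,0), D=(12.00,0)
B = A + 1.00·(cos77°, sin77°) = (0.2250, 0.9744)
|BD| = 11.8153
circle(B,5.00) ∩ circle(D,8.00): a=4.2572, h=2.6222
  candidates: C₊=(4.6839,3.2365) cross=30.982; C₋=(4.2515,-1.9900) cross=-30.982
  mode - wants cross < 0 → take C=(4.2515,-1.9900) (cross=-30.982)
ex = (C−B)/|BC| = (0.8053,-0.5929); ey = (0.5929,0.8053)
P = B + 3.38·ex + 2.19·ey = (4.2452,0.7341)

4.25 0.73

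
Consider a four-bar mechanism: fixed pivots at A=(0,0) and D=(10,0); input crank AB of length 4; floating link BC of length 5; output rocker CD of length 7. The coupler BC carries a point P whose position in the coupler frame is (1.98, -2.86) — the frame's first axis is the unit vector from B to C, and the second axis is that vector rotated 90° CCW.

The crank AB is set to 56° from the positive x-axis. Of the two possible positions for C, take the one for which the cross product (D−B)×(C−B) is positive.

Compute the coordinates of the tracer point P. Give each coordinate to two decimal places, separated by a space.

A=(0,0), D=(10.00,0)
B = A + 4.00·(cos56°, sin56°) = (2.2368, 3.3162)
|BD| = 8.4418
circle(B,5.00) ∩ circle(D,7.00): a=2.7994, h=4.1429
  candidates: C₊=(6.4386,6.0263) cross=34.973; C₋=(3.1838,-1.5934) cross=-34.973
  mode + wants cross > 0 → take C=(6.4386,6.0263) (cross=34.973)
ex = (C−B)/|BC| = (0.8404,0.5420); ey = (-0.5420,0.8404)
P = B + 1.98·ex + -2.86·ey = (5.4509,1.9859)

5.45 1.99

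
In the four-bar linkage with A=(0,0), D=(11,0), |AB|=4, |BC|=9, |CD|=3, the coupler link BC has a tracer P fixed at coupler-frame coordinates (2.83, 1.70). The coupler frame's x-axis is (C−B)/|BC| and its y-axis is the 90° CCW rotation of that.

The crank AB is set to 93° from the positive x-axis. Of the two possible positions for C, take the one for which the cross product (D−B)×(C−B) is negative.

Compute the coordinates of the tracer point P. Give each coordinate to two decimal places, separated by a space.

3.07 4.40

A=(0,0), D=(11.00,0)
B = A + 4.00·(cos93°, sin93°) = (-0.2093, 3.9945)
|BD| = 11.8998
circle(B,9.00) ∩ circle(D,3.00): a=8.9752, h=0.6682
  candidates: C₊=(8.4693,1.6111) cross=7.951; C₋=(8.0208,0.3524) cross=-7.951
  mode - wants cross < 0 → take C=(8.0208,0.3524) (cross=-7.951)
ex = (C−B)/|BC| = (0.9145,-0.4047); ey = (0.4047,0.9145)
P = B + 2.83·ex + 1.70·ey = (3.0665,4.4038)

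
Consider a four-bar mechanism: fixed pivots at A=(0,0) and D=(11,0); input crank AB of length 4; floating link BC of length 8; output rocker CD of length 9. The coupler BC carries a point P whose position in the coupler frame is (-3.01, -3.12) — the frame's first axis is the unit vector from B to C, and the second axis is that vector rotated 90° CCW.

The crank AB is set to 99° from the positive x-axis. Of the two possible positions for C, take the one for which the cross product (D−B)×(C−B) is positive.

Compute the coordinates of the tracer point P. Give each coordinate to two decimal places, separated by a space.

-1.80 -0.22

A=(0,0), D=(11.00,0)
B = A + 4.00·(cos99°, sin99°) = (-0.6257, 3.9508)
|BD| = 12.2787
circle(B,8.00) ∩ circle(D,9.00): a=5.4471, h=5.8591
  candidates: C₊=(6.4169,7.7457) cross=71.942; C₋=(2.6465,-3.3494) cross=-71.942
  mode + wants cross > 0 → take C=(6.4169,7.7457) (cross=71.942)
ex = (C−B)/|BC| = (0.8803,0.4744); ey = (-0.4744,0.8803)
P = B + -3.01·ex + -3.12·ey = (-1.7955,-0.2237)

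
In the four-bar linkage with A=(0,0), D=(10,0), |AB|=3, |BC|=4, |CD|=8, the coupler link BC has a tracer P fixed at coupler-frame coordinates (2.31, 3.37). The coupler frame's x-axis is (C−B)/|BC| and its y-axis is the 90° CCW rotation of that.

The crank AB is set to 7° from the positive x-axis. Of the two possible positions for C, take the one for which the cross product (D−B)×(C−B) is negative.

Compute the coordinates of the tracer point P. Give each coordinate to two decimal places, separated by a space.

6.29 -2.03

A=(0,0), D=(10.00,0)
B = A + 3.00·(cos7°, sin7°) = (2.9776, 0.3656)
|BD| = 7.0319
circle(B,4.00) ∩ circle(D,8.00): a=0.1029, h=3.9987
  candidates: C₊=(3.2883,4.3535) cross=28.118; C₋=(2.8725,-3.6330) cross=-28.118
  mode - wants cross < 0 → take C=(2.8725,-3.6330) (cross=-28.118)
ex = (C−B)/|BC| = (-0.0263,-0.9997); ey = (0.9997,-0.0263)
P = B + 2.31·ex + 3.37·ey = (6.2858,-2.0322)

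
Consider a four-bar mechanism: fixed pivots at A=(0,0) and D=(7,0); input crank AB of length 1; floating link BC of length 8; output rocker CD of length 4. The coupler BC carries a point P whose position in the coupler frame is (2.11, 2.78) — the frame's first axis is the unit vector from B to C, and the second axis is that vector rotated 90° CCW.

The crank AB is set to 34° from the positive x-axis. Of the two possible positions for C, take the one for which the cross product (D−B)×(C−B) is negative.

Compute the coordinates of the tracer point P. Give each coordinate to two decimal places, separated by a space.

A=(0,0), D=(7.00,0)
B = A + 1.00·(cos34°, sin34°) = (0.8290, 0.5592)
|BD| = 6.1962
circle(B,8.00) ∩ circle(D,4.00): a=6.9714, h=3.9242
  candidates: C₊=(8.1262,3.8382) cross=24.315; C₋=(7.4179,-3.9781) cross=-24.315
  mode - wants cross < 0 → take C=(7.4179,-3.9781) (cross=-24.315)
ex = (C−B)/|BC| = (0.8236,-0.5672); ey = (0.5672,0.8236)
P = B + 2.11·ex + 2.78·ey = (4.1436,1.6521)

4.14 1.65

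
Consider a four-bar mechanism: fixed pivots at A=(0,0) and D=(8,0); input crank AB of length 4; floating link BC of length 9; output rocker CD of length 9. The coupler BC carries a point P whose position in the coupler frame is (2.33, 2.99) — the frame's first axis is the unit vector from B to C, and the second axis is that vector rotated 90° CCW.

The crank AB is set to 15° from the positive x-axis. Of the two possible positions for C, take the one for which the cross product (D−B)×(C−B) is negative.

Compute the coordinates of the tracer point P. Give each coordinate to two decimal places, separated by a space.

A=(0,0), D=(8.00,0)
B = A + 4.00·(cos15°, sin15°) = (3.8637, 1.0353)
|BD| = 4.2639
circle(B,9.00) ∩ circle(D,9.00): a=2.1319, h=8.7438
  candidates: C₊=(8.0549,8.9998) cross=37.283; C₋=(3.8088,-7.9646) cross=-37.283
  mode - wants cross < 0 → take C=(3.8088,-7.9646) (cross=-37.283)
ex = (C−B)/|BC| = (-0.0061,-1.0000); ey = (1.0000,-0.0061)
P = B + 2.33·ex + 2.99·ey = (6.8394,-1.3129)

6.84 -1.31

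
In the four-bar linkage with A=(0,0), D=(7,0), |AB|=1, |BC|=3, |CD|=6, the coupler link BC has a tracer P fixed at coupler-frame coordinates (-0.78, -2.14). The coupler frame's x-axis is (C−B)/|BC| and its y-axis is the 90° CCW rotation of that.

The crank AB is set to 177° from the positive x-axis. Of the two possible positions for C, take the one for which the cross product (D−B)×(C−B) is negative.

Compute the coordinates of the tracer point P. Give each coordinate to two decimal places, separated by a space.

-2.97 -1.09

A=(0,0), D=(7.00,0)
B = A + 1.00·(cos177°, sin177°) = (-0.9986, 0.0523)
|BD| = 7.9988
circle(B,3.00) ∩ circle(D,6.00): a=2.3116, h=1.9121
  candidates: C₊=(1.3255,1.9493) cross=15.295; C₋=(1.3005,-1.8749) cross=-15.295
  mode - wants cross < 0 → take C=(1.3005,-1.8749) (cross=-15.295)
ex = (C−B)/|BC| = (0.7664,-0.6424); ey = (0.6424,0.7664)
P = B + -0.78·ex + -2.14·ey = (-2.9711,-1.0866)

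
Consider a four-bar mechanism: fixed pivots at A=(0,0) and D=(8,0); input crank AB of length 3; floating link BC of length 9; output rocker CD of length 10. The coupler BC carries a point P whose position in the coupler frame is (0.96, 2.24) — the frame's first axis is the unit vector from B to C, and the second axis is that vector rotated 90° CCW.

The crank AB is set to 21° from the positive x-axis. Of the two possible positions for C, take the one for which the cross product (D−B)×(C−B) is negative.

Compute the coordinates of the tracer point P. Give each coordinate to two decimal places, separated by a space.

A=(0,0), D=(8.00,0)
B = A + 3.00·(cos21°, sin21°) = (2.8007, 1.0751)
|BD| = 5.3093
circle(B,9.00) ∩ circle(D,10.00): a=0.8653, h=8.9583
  candidates: C₊=(5.4621,9.6726) cross=47.562; C₋=(1.8341,-7.8728) cross=-47.562
  mode - wants cross < 0 → take C=(1.8341,-7.8728) (cross=-47.562)
ex = (C−B)/|BC| = (-0.1074,-0.9942); ey = (0.9942,-0.1074)
P = B + 0.96·ex + 2.24·ey = (4.9247,-0.1199)

4.92 -0.12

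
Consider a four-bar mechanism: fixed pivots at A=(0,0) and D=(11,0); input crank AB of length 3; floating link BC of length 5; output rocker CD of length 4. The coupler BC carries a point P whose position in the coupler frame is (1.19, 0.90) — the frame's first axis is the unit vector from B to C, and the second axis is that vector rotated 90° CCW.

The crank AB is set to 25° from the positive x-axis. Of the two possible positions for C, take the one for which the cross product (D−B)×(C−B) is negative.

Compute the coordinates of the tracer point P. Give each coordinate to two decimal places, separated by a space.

A=(0,0), D=(11.00,0)
B = A + 3.00·(cos25°, sin25°) = (2.7189, 1.2679)
|BD| = 8.3776
circle(B,5.00) ∩ circle(D,4.00): a=4.7259, h=1.6327
  candidates: C₊=(7.6375,2.1665) cross=13.678; C₋=(7.1433,-1.0612) cross=-13.678
  mode - wants cross < 0 → take C=(7.1433,-1.0612) (cross=-13.678)
ex = (C−B)/|BC| = (0.8849,-0.4658); ey = (0.4658,0.8849)
P = B + 1.19·ex + 0.90·ey = (4.1912,1.5099)

4.19 1.51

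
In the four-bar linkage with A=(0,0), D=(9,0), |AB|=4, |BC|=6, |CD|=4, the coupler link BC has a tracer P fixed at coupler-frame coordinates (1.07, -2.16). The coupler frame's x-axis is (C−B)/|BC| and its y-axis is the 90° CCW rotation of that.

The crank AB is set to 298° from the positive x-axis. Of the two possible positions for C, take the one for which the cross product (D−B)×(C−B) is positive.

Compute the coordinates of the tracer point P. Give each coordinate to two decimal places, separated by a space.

A=(0,0), D=(9.00,0)
B = A + 4.00·(cos298°, sin298°) = (1.8779, -3.5318)
|BD| = 7.9497
circle(B,6.00) ∩ circle(D,4.00): a=5.2328, h=2.9357
  candidates: C₊=(5.2617,1.4230) cross=23.338; C₋=(7.8701,-3.8371) cross=-23.338
  mode + wants cross > 0 → take C=(5.2617,1.4230) (cross=23.338)
ex = (C−B)/|BC| = (0.5640,0.8258); ey = (-0.8258,0.5640)
P = B + 1.07·ex + -2.16·ey = (4.2651,-3.8664)

4.27 -3.87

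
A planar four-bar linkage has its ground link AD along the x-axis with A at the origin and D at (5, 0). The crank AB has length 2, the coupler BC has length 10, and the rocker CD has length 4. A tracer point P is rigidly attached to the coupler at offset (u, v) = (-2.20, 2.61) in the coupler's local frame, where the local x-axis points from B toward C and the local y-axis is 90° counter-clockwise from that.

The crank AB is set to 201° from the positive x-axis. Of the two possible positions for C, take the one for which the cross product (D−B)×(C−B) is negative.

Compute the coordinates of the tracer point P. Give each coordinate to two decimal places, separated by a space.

-3.50 2.28

A=(0,0), D=(5.00,0)
B = A + 2.00·(cos201°, sin201°) = (-1.8672, -0.7167)
|BD| = 6.9045
circle(B,10.00) ∩ circle(D,4.00): a=9.5353, h=3.0131
  candidates: C₊=(7.3038,3.2699) cross=20.804; C₋=(7.9294,-2.7238) cross=-20.804
  mode - wants cross < 0 → take C=(7.9294,-2.7238) (cross=-20.804)
ex = (C−B)/|BC| = (0.9797,-0.2007); ey = (0.2007,0.9797)
P = B + -2.20·ex + 2.61·ey = (-3.4986,2.2817)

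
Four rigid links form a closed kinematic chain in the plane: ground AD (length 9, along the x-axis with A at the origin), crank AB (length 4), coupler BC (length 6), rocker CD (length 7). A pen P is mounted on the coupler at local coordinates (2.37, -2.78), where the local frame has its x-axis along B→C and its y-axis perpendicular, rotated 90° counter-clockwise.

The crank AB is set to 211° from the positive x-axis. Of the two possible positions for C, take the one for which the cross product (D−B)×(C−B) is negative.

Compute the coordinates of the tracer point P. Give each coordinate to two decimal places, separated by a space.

A=(0,0), D=(9.00,0)
B = A + 4.00·(cos211°, sin211°) = (-3.4287, -2.0602)
|BD| = 12.5983
circle(B,6.00) ∩ circle(D,7.00): a=5.7832, h=1.5984
  candidates: C₊=(2.0153,0.4624) cross=20.137; C₋=(2.5380,-2.6913) cross=-20.137
  mode - wants cross < 0 → take C=(2.5380,-2.6913) (cross=-20.137)
ex = (C−B)/|BC| = (0.9945,-0.1052); ey = (0.1052,0.9945)
P = B + 2.37·ex + -2.78·ey = (-1.3643,-5.0740)

-1.36 -5.07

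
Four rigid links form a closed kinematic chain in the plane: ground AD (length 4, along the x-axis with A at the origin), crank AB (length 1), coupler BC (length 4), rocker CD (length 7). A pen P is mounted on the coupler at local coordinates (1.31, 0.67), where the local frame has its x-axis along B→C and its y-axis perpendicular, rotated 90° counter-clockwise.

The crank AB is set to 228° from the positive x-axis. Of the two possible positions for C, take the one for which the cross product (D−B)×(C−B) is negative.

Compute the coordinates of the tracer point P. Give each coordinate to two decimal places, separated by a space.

-0.17 -2.13

A=(0,0), D=(4.00,0)
B = A + 1.00·(cos228°, sin228°) = (-0.6691, -0.7431)
|BD| = 4.7279
circle(B,4.00) ∩ circle(D,7.00): a=-1.1260, h=3.8383
  candidates: C₊=(-2.3844,2.8704) cross=18.147; C₋=(-1.1778,-4.7107) cross=-18.147
  mode - wants cross < 0 → take C=(-1.1778,-4.7107) (cross=-18.147)
ex = (C−B)/|BC| = (-0.1272,-0.9919); ey = (0.9919,-0.1272)
P = B + 1.31·ex + 0.67·ey = (-0.1712,-2.1277)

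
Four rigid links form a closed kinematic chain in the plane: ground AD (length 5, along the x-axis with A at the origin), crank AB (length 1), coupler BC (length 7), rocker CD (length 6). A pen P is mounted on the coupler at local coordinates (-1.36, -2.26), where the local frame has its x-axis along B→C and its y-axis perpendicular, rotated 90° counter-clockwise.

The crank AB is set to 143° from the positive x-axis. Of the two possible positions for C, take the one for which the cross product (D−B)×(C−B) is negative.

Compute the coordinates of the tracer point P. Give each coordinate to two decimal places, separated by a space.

-3.43 0.69

A=(0,0), D=(5.00,0)
B = A + 1.00·(cos143°, sin143°) = (-0.7986, 0.6018)
|BD| = 5.8298
circle(B,7.00) ∩ circle(D,6.00): a=4.0299, h=5.7237
  candidates: C₊=(3.8005,5.8789) cross=33.368; C₋=(2.6188,-5.5073) cross=-33.368
  mode - wants cross < 0 → take C=(2.6188,-5.5073) (cross=-33.368)
ex = (C−B)/|BC| = (0.4882,-0.8727); ey = (0.8727,0.4882)
P = B + -1.36·ex + -2.26·ey = (-3.4350,0.6854)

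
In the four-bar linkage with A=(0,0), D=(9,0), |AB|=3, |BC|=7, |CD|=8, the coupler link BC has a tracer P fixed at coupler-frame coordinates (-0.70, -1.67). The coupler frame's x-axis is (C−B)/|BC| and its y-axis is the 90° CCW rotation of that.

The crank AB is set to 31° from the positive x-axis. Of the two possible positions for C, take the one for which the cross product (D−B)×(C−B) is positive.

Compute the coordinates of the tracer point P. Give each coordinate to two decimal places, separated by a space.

3.63 0.07

A=(0,0), D=(9.00,0)
B = A + 3.00·(cos31°, sin31°) = (2.5715, 1.5451)
|BD| = 6.6116
circle(B,7.00) ∩ circle(D,8.00): a=2.1714, h=6.6547
  candidates: C₊=(6.2380,7.5081) cross=43.998; C₋=(3.1276,-5.4328) cross=-43.998
  mode + wants cross > 0 → take C=(6.2380,7.5081) (cross=43.998)
ex = (C−B)/|BC| = (0.5238,0.8519); ey = (-0.8519,0.5238)
P = B + -0.70·ex + -1.67·ey = (3.6274,0.0741)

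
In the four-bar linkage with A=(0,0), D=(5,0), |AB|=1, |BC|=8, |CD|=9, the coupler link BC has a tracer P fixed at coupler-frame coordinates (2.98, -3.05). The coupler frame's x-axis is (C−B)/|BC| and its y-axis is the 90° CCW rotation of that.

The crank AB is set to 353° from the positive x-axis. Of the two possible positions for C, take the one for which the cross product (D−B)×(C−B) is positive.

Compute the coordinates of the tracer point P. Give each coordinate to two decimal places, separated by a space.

A=(0,0), D=(5.00,0)
B = A + 1.00·(cos353°, sin353°) = (0.9925, -0.1219)
|BD| = 4.0093
circle(B,8.00) ∩ circle(D,9.00): a=-0.1154, h=7.9992
  candidates: C₊=(0.6340,7.8701) cross=32.071; C₋=(1.1203,-8.1208) cross=-32.071
  mode + wants cross > 0 → take C=(0.6340,7.8701) (cross=32.071)
ex = (C−B)/|BC| = (-0.0448,0.9990); ey = (-0.9990,-0.0448)
P = B + 2.98·ex + -3.05·ey = (3.9059,2.9918)

3.91 2.99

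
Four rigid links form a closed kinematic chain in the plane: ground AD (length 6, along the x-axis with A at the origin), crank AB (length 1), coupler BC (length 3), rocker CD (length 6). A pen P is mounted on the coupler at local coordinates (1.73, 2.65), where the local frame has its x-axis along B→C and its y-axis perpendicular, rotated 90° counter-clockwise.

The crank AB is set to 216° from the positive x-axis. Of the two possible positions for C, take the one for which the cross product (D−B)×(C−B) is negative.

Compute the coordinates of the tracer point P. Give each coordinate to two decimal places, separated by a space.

A=(0,0), D=(6.00,0)
B = A + 1.00·(cos216°, sin216°) = (-0.8090, -0.5878)
|BD| = 6.8343
circle(B,3.00) ∩ circle(D,6.00): a=1.4419, h=2.6308
  candidates: C₊=(0.4012,2.1573) cross=17.980; C₋=(0.8538,-3.0848) cross=-17.980
  mode - wants cross < 0 → take C=(0.8538,-3.0848) (cross=-17.980)
ex = (C−B)/|BC| = (0.5543,-0.8323); ey = (0.8323,0.5543)
P = B + 1.73·ex + 2.65·ey = (2.3556,-0.5590)

2.36 -0.56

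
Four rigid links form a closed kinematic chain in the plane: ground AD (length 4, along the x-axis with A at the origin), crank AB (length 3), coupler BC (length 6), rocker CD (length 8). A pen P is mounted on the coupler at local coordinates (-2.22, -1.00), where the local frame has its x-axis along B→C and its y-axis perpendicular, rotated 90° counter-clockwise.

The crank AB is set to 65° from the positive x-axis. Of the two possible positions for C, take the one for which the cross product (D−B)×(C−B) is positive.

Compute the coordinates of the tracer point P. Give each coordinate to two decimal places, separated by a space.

A=(0,0), D=(4.00,0)
B = A + 3.00·(cos65°, sin65°) = (1.2679, 2.7189)
|BD| = 3.8545
circle(B,6.00) ∩ circle(D,8.00): a=-1.7049, h=5.7527
  candidates: C₊=(4.1173,7.9991) cross=22.174; C₋=(-3.9985,-0.1561) cross=-22.174
  mode + wants cross > 0 → take C=(4.1173,7.9991) (cross=22.174)
ex = (C−B)/|BC| = (0.4749,0.8800); ey = (-0.8800,0.4749)
P = B + -2.22·ex + -1.00·ey = (1.0936,0.2903)

1.09 0.29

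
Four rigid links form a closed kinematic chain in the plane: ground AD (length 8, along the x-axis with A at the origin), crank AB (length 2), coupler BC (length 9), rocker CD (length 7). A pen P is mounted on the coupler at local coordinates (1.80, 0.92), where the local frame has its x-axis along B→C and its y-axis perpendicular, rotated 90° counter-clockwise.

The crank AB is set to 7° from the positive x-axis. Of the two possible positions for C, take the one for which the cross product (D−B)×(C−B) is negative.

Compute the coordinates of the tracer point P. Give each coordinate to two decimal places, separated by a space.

A=(0,0), D=(8.00,0)
B = A + 2.00·(cos7°, sin7°) = (1.9851, 0.2437)
|BD| = 6.0198
circle(B,9.00) ∩ circle(D,7.00): a=5.6678, h=6.9911
  candidates: C₊=(7.9313,6.9997) cross=42.086; C₋=(7.3652,-6.9712) cross=-42.086
  mode - wants cross < 0 → take C=(7.3652,-6.9712) (cross=-42.086)
ex = (C−B)/|BC| = (0.5978,-0.8017); ey = (0.8017,0.5978)
P = B + 1.80·ex + 0.92·ey = (3.7986,-0.6493)

3.80 -0.65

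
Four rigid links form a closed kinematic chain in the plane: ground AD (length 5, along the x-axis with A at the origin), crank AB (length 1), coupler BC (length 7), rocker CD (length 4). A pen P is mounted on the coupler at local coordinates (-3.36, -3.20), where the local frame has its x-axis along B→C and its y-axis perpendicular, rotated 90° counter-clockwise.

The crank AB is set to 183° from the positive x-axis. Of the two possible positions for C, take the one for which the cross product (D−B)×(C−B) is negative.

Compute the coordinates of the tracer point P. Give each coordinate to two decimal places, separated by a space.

-5.58 -0.80

A=(0,0), D=(5.00,0)
B = A + 1.00·(cos183°, sin183°) = (-0.9986, -0.0523)
|BD| = 5.9989
circle(B,7.00) ∩ circle(D,4.00): a=5.7500, h=3.9922
  candidates: C₊=(4.7163,3.9899) cross=23.949; C₋=(4.7859,-3.9943) cross=-23.949
  mode - wants cross < 0 → take C=(4.7859,-3.9943) (cross=-23.949)
ex = (C−B)/|BC| = (0.8264,-0.5631); ey = (0.5631,0.8264)
P = B + -3.36·ex + -3.20·ey = (-5.5772,-0.8046)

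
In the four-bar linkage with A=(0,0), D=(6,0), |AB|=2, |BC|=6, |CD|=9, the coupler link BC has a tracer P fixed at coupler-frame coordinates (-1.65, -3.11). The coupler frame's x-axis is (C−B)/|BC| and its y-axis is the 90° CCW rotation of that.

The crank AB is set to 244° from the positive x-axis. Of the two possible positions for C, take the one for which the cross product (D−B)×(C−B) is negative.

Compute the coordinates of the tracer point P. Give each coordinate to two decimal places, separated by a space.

A=(0,0), D=(6.00,0)
B = A + 2.00·(cos244°, sin244°) = (-0.8767, -1.7976)
|BD| = 7.1078
circle(B,6.00) ∩ circle(D,9.00): a=0.3884, h=5.9874
  candidates: C₊=(-2.0152,4.0934) cross=42.557; C₋=(1.0132,-7.4921) cross=-42.557
  mode - wants cross < 0 → take C=(1.0132,-7.4921) (cross=-42.557)
ex = (C−B)/|BC| = (0.3150,-0.9491); ey = (0.9491,0.3150)
P = B + -1.65·ex + -3.11·ey = (-4.3482,-1.2112)

-4.35 -1.21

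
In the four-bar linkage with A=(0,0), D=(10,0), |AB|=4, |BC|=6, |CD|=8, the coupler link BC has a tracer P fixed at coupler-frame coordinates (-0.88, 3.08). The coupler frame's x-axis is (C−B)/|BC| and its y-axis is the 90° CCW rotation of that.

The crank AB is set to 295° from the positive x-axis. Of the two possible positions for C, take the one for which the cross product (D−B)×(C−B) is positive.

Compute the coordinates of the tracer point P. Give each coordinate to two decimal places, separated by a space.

A=(0,0), D=(10.00,0)
B = A + 4.00·(cos295°, sin295°) = (1.6905, -3.6252)
|BD| = 9.0659
circle(B,6.00) ∩ circle(D,8.00): a=2.9887, h=5.2027
  candidates: C₊=(2.3494,2.3385) cross=47.167; C₋=(6.5102,-7.1987) cross=-47.167
  mode + wants cross > 0 → take C=(2.3494,2.3385) (cross=47.167)
ex = (C−B)/|BC| = (0.1098,0.9940); ey = (-0.9940,0.1098)
P = B + -0.88·ex + 3.08·ey = (-1.4675,-4.1617)

-1.47 -4.16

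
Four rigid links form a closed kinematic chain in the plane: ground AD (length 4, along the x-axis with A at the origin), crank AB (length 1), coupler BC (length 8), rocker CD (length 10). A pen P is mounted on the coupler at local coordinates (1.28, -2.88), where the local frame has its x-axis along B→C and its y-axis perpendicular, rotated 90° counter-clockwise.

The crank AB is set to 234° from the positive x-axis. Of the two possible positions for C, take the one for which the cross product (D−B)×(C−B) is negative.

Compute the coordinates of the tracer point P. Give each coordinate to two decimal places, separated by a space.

A=(0,0), D=(4.00,0)
B = A + 1.00·(cos234°, sin234°) = (-0.5878, -0.8090)
|BD| = 4.6586
circle(B,8.00) ∩ circle(D,10.00): a=-1.5346, h=7.8514
  candidates: C₊=(-3.4625,6.6566) cross=36.576; C₋=(-0.7355,-8.8077) cross=-36.576
  mode - wants cross < 0 → take C=(-0.7355,-8.8077) (cross=-36.576)
ex = (C−B)/|BC| = (-0.0185,-0.9998); ey = (0.9998,-0.0185)
P = B + 1.28·ex + -2.88·ey = (-3.4909,-2.0356)

-3.49 -2.04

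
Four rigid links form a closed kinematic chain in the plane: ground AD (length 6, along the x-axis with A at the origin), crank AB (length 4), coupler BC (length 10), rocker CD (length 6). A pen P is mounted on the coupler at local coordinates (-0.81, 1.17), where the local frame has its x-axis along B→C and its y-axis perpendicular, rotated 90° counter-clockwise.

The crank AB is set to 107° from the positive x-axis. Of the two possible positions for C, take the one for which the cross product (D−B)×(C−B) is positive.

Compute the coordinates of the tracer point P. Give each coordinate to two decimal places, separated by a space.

A=(0,0), D=(6.00,0)
B = A + 4.00·(cos107°, sin107°) = (-1.1695, 3.8252)
|BD| = 8.1261
circle(B,10.00) ∩ circle(D,6.00): a=8.0010, h=5.9987
  candidates: C₊=(8.7134,5.3514) cross=48.746; C₋=(3.0658,-5.2336) cross=-48.746
  mode + wants cross > 0 → take C=(8.7134,5.3514) (cross=48.746)
ex = (C−B)/|BC| = (0.9883,0.1526); ey = (-0.1526,0.9883)
P = B + -0.81·ex + 1.17·ey = (-2.1486,4.8579)

-2.15 4.86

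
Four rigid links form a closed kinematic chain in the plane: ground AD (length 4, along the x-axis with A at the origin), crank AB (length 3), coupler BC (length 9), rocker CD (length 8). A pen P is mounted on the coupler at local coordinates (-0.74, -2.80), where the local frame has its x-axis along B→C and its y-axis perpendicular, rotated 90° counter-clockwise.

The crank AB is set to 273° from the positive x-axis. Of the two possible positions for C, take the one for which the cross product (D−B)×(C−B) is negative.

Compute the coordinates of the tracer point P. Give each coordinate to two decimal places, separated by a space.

A=(0,0), D=(4.00,0)
B = A + 3.00·(cos273°, sin273°) = (0.1570, -2.9959)
|BD| = 4.8728
circle(B,9.00) ∩ circle(D,8.00): a=4.1808, h=7.9700
  candidates: C₊=(-1.4459,5.8602) cross=38.836; C₋=(8.3544,-6.7111) cross=-38.836
  mode - wants cross < 0 → take C=(8.3544,-6.7111) (cross=-38.836)
ex = (C−B)/|BC| = (0.9108,-0.4128); ey = (0.4128,0.9108)
P = B + -0.74·ex + -2.80·ey = (-1.6729,-5.2407)

-1.67 -5.24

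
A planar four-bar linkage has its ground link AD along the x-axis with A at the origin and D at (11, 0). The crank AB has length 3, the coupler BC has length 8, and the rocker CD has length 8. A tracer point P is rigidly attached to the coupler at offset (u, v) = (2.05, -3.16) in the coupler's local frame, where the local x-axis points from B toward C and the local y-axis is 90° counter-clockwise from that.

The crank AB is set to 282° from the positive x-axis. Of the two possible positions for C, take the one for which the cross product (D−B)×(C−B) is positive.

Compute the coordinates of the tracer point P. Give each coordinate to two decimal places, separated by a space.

4.37 -2.52

A=(0,0), D=(11.00,0)
B = A + 3.00·(cos282°, sin282°) = (0.6237, -2.9344)
|BD| = 10.7832
circle(B,8.00) ∩ circle(D,8.00): a=5.3916, h=5.9102
  candidates: C₊=(4.2035,4.2199) cross=63.731; C₋=(7.4202,-7.1544) cross=-63.731
  mode + wants cross > 0 → take C=(4.2035,4.2199) (cross=63.731)
ex = (C−B)/|BC| = (0.4475,0.8943); ey = (-0.8943,0.4475)
P = B + 2.05·ex + -3.16·ey = (4.3670,-2.5151)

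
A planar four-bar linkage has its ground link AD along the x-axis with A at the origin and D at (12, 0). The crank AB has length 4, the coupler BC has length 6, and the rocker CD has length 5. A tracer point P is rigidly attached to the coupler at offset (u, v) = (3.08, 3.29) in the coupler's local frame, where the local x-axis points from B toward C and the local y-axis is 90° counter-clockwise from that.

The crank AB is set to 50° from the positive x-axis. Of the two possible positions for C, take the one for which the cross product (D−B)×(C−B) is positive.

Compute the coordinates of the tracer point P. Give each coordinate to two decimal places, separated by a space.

A=(0,0), D=(12.00,0)
B = A + 4.00·(cos50°, sin50°) = (2.5712, 3.0642)
|BD| = 9.9143
circle(B,6.00) ∩ circle(D,5.00): a=5.5119, h=2.3705
  candidates: C₊=(8.5458,3.6150) cross=23.501; C₋=(7.0805,-0.8938) cross=-23.501
  mode + wants cross > 0 → take C=(8.5458,3.6150) (cross=23.501)
ex = (C−B)/|BC| = (0.9958,0.0918); ey = (-0.0918,0.9958)
P = B + 3.08·ex + 3.29·ey = (5.3361,6.6231)

5.34 6.62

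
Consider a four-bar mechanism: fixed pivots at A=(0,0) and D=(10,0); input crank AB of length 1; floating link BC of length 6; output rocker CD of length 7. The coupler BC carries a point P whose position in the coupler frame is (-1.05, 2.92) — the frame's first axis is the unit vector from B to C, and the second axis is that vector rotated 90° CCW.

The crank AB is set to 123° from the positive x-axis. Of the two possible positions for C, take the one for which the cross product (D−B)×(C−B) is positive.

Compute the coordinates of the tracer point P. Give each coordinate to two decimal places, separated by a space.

A=(0,0), D=(10.00,0)
B = A + 1.00·(cos123°, sin123°) = (-0.5446, 0.8387)
|BD| = 10.5779
circle(B,6.00) ∩ circle(D,7.00): a=4.6745, h=3.7615
  candidates: C₊=(4.4134,4.2178) cross=39.789; C₋=(3.8169,-3.2816) cross=-39.789
  mode + wants cross > 0 → take C=(4.4134,4.2178) (cross=39.789)
ex = (C−B)/|BC| = (0.8263,0.5632); ey = (-0.5632,0.8263)
P = B + -1.05·ex + 2.92·ey = (-3.0568,2.6602)

-3.06 2.66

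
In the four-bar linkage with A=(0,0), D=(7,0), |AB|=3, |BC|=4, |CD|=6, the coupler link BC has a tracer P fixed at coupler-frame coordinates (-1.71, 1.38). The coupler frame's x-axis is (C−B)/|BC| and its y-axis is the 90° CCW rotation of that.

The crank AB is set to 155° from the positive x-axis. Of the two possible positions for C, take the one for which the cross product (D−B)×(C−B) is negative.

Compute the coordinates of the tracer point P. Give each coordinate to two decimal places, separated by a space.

-3.80 3.18

A=(0,0), D=(7.00,0)
B = A + 3.00·(cos155°, sin155°) = (-2.7189, 1.2679)
|BD| = 9.8013
circle(B,4.00) ∩ circle(D,6.00): a=3.8804, h=0.9710
  candidates: C₊=(1.2544,1.7287) cross=9.517; C₋=(1.0032,-0.1969) cross=-9.517
  mode - wants cross < 0 → take C=(1.0032,-0.1969) (cross=-9.517)
ex = (C−B)/|BC| = (0.9305,-0.3662); ey = (0.3662,0.9305)
P = B + -1.71·ex + 1.38·ey = (-3.8048,3.1782)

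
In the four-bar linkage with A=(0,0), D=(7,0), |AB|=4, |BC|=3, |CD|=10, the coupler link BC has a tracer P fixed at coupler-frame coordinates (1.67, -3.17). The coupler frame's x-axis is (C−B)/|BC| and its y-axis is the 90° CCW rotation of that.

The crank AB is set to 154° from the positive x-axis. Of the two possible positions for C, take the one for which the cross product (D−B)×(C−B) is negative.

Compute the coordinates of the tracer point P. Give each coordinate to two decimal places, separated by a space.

A=(0,0), D=(7.00,0)
B = A + 4.00·(cos154°, sin154°) = (-3.5952, 1.7535)
|BD| = 10.7393
circle(B,3.00) ∩ circle(D,10.00): a=1.1329, h=2.7779
  candidates: C₊=(-2.0239,4.3091) cross=29.832; C₋=(-2.9311,-1.1721) cross=-29.832
  mode - wants cross < 0 → take C=(-2.9311,-1.1721) (cross=-29.832)
ex = (C−B)/|BC| = (0.2214,-0.9752); ey = (0.9752,0.2214)
P = B + 1.67·ex + -3.17·ey = (-6.3168,-0.5768)

-6.32 -0.58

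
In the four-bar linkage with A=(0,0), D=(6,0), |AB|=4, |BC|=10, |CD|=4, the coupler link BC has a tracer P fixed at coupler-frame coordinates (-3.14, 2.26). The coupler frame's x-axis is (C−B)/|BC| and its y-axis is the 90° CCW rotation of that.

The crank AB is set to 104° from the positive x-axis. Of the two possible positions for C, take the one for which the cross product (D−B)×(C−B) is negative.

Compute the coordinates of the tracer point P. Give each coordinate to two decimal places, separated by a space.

A=(0,0), D=(6.00,0)
B = A + 4.00·(cos104°, sin104°) = (-0.9677, 3.8812)
|BD| = 7.9757
circle(B,10.00) ∩ circle(D,4.00): a=9.2538, h=3.7903
  candidates: C₊=(8.9610,2.6893) cross=30.230; C₋=(5.2721,-3.9332) cross=-30.230
  mode - wants cross < 0 → take C=(5.2721,-3.9332) (cross=-30.230)
ex = (C−B)/|BC| = (0.6240,-0.7814); ey = (0.7814,0.6240)
P = B + -3.14·ex + 2.26·ey = (-1.1609,7.7451)

-1.16 7.75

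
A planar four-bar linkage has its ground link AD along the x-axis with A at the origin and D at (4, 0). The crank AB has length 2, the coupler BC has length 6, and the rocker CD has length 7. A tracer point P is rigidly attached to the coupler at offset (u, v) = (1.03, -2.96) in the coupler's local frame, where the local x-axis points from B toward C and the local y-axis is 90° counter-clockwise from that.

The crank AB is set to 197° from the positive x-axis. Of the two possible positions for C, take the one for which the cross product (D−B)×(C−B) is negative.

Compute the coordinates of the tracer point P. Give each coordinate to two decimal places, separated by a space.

A=(0,0), D=(4.00,0)
B = A + 2.00·(cos197°, sin197°) = (-1.9126, -0.5847)
|BD| = 5.9415
circle(B,6.00) ∩ circle(D,7.00): a=1.8767, h=5.6989
  candidates: C₊=(-0.6059,5.2712) cross=33.860; C₋=(0.5159,-6.0713) cross=-33.860
  mode - wants cross < 0 → take C=(0.5159,-6.0713) (cross=-33.860)
ex = (C−B)/|BC| = (0.4047,-0.9144); ey = (0.9144,0.4047)
P = B + 1.03·ex + -2.96·ey = (-4.2024,-2.7247)

-4.20 -2.72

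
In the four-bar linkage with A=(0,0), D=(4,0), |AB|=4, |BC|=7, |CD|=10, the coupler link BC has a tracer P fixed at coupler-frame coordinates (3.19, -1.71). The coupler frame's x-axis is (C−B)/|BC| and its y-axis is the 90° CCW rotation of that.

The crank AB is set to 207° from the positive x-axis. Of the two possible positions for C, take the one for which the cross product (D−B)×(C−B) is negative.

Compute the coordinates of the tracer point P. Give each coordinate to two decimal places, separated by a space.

-4.17 -5.38

A=(0,0), D=(4.00,0)
B = A + 4.00·(cos207°, sin207°) = (-3.5640, -1.8160)
|BD| = 7.7790
circle(B,7.00) ∩ circle(D,10.00): a=0.6114, h=6.9732
  candidates: C₊=(-4.5974,5.1073) cross=54.245; C₋=(-1.3416,-8.4538) cross=-54.245
  mode - wants cross < 0 → take C=(-1.3416,-8.4538) (cross=-54.245)
ex = (C−B)/|BC| = (0.3175,-0.9483); ey = (0.9483,0.3175)
P = B + 3.19·ex + -1.71·ey = (-4.1728,-5.3838)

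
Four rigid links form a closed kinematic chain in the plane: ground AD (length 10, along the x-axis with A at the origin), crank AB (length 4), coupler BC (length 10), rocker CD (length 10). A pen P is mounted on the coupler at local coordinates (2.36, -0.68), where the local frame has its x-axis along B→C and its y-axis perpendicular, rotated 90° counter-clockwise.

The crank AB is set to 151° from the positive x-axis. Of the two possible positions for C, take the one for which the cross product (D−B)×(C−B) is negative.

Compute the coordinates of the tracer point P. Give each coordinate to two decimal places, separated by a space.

-2.71 -0.39

A=(0,0), D=(10.00,0)
B = A + 4.00·(cos151°, sin151°) = (-3.4985, 1.9392)
|BD| = 13.6371
circle(B,10.00) ∩ circle(D,10.00): a=6.8185, h=7.3149
  candidates: C₊=(4.2910,8.2102) cross=99.754; C₋=(2.2106,-6.2709) cross=-99.754
  mode - wants cross < 0 → take C=(2.2106,-6.2709) (cross=-99.754)
ex = (C−B)/|BC| = (0.5709,-0.8210); ey = (0.8210,0.5709)
P = B + 2.36·ex + -0.68·ey = (-2.7094,-0.3866)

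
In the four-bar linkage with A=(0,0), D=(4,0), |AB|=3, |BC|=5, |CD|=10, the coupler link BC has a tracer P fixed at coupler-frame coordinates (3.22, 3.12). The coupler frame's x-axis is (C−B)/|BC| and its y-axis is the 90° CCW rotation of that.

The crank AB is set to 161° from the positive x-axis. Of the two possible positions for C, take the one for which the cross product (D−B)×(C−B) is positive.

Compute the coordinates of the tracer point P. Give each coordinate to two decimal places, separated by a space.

-6.69 3.27

A=(0,0), D=(4.00,0)
B = A + 3.00·(cos161°, sin161°) = (-2.8366, 0.9767)
|BD| = 6.9060
circle(B,5.00) ∩ circle(D,10.00): a=-1.9771, h=4.5925
  candidates: C₊=(-4.1443,5.8027) cross=31.716; C₋=(-5.4433,-3.2900) cross=-31.716
  mode + wants cross > 0 → take C=(-4.1443,5.8027) (cross=31.716)
ex = (C−B)/|BC| = (-0.2615,0.9652); ey = (-0.9652,-0.2615)
P = B + 3.22·ex + 3.12·ey = (-6.6901,3.2686)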